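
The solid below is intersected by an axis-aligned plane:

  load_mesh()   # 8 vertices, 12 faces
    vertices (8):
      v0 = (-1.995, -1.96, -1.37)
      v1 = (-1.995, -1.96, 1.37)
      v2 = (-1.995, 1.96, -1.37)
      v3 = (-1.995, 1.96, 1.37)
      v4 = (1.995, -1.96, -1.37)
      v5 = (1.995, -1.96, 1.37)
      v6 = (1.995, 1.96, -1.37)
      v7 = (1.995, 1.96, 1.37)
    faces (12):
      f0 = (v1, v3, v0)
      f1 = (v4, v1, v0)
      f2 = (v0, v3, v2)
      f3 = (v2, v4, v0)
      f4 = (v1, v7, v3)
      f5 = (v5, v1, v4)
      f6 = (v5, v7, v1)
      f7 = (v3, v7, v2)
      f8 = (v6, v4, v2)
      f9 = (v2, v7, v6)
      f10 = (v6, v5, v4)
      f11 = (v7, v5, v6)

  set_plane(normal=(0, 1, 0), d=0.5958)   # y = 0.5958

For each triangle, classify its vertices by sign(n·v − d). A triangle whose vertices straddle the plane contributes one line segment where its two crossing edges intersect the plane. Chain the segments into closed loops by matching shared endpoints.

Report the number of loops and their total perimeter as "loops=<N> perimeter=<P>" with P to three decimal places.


Straddling triangles (8 of 12):
  (v1,v3,v0) [-+-] → (-1.995, 0.5958, 1.37)–(-1.995, 0.5958, 0.416452)  len=0.9535
  (v0,v3,v2) [-++] → (-1.995, 0.5958, 0.416452)–(-1.995, 0.5958, -1.37)  len=1.7865
  (v2,v4,v0) [+--] → (-0.606439, 0.5958, -1.37)–(-1.995, 0.5958, -1.37)  len=1.3886
  (v1,v7,v3) [-++] → (0.606439, 0.5958, 1.37)–(-1.995, 0.5958, 1.37)  len=2.6014
  (v5,v7,v1) [-+-] → (1.995, 0.5958, 1.37)–(0.606439, 0.5958, 1.37)  len=1.3886
  (v6,v4,v2) [+-+] → (1.995, 0.5958, -1.37)–(-0.606439, 0.5958, -1.37)  len=2.6014
  (v6,v5,v4) [+--] → (1.995, 0.5958, -0.416452)–(1.995, 0.5958, -1.37)  len=0.9535
  (v7,v5,v6) [+-+] → (1.995, 0.5958, 1.37)–(1.995, 0.5958, -0.416452)  len=1.7865

Chained into 1 loop(s):
  loop 1: 8 segments, perimeter = 13.4600
Total perimeter = 13.460

loops=1 perimeter=13.460


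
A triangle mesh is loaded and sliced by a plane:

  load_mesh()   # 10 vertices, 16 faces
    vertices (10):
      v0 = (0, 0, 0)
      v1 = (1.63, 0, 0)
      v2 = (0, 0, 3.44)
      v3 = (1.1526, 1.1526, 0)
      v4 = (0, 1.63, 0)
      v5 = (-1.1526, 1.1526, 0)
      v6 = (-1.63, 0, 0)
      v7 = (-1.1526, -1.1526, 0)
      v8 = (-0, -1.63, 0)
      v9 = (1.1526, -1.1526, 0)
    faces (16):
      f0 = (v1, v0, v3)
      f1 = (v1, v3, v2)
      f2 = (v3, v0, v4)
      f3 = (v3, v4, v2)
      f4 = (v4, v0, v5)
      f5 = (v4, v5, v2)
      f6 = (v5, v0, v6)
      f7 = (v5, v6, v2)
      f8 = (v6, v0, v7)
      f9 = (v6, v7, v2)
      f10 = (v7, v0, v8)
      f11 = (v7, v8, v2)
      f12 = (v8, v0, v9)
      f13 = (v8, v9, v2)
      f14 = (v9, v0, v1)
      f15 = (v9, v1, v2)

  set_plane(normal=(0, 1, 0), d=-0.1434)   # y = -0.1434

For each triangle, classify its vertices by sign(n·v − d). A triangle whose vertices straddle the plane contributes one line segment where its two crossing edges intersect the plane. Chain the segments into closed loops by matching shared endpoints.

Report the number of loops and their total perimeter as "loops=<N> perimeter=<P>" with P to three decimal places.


Straddling triangles (8 of 16):
  (v6,v0,v7) [++-] → (-0.1434, -0.1434, 0)–(-1.5706, -0.1434, 0)  len=1.4272
  (v6,v7,v2) [+-+] → (-1.5706, -0.1434, 0)–(-0.1434, -0.1434, 3.01201)  len=3.3330
  (v7,v0,v8) [-+-] → (-0.1434, -0.1434, 0)–(0, -0.1434, 0)  len=0.1434
  (v7,v8,v2) [--+] → (0, -0.1434, 3.13736)–(-0.1434, -0.1434, 3.01201)  len=0.1905
  (v8,v0,v9) [-+-] → (0, -0.1434, 0)–(0.1434, -0.1434, 0)  len=0.1434
  (v8,v9,v2) [--+] → (0.1434, -0.1434, 3.01201)–(0, -0.1434, 3.13736)  len=0.1905
  (v9,v0,v1) [-++] → (0.1434, -0.1434, 0)–(1.5706, -0.1434, 0)  len=1.4272
  (v9,v1,v2) [-++] → (1.5706, -0.1434, 0)–(0.1434, -0.1434, 3.01201)  len=3.3330

Chained into 1 loop(s):
  loop 1: 8 segments, perimeter = 10.1882
Total perimeter = 10.188

loops=1 perimeter=10.188


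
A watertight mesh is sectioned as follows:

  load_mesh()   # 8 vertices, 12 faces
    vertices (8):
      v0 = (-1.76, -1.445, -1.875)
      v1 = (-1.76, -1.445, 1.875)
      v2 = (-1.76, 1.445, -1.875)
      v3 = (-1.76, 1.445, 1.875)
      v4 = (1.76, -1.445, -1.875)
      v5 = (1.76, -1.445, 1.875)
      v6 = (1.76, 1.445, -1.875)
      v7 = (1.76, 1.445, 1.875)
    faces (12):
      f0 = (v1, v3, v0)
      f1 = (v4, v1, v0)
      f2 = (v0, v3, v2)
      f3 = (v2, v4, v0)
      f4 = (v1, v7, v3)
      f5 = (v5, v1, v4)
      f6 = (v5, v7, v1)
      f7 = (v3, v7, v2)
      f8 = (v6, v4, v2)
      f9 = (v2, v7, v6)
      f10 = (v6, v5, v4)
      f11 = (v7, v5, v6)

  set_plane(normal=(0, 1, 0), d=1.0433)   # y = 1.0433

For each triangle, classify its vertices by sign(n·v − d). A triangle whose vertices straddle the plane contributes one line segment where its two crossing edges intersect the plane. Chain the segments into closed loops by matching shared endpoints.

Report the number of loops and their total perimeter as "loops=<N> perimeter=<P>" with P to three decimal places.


loops=1 perimeter=14.540

Straddling triangles (8 of 12):
  (v1,v3,v0) [-+-] → (-1.76, 1.0433, 1.875)–(-1.76, 1.0433, 1.35376)  len=0.5212
  (v0,v3,v2) [-++] → (-1.76, 1.0433, 1.35376)–(-1.76, 1.0433, -1.875)  len=3.2288
  (v2,v4,v0) [+--] → (-1.27073, 1.0433, -1.875)–(-1.76, 1.0433, -1.875)  len=0.4893
  (v1,v7,v3) [-++] → (1.27073, 1.0433, 1.875)–(-1.76, 1.0433, 1.875)  len=3.0307
  (v5,v7,v1) [-+-] → (1.76, 1.0433, 1.875)–(1.27073, 1.0433, 1.875)  len=0.4893
  (v6,v4,v2) [+-+] → (1.76, 1.0433, -1.875)–(-1.27073, 1.0433, -1.875)  len=3.0307
  (v6,v5,v4) [+--] → (1.76, 1.0433, -1.35376)–(1.76, 1.0433, -1.875)  len=0.5212
  (v7,v5,v6) [+-+] → (1.76, 1.0433, 1.875)–(1.76, 1.0433, -1.35376)  len=3.2288

Chained into 1 loop(s):
  loop 1: 8 segments, perimeter = 14.5400
Total perimeter = 14.540


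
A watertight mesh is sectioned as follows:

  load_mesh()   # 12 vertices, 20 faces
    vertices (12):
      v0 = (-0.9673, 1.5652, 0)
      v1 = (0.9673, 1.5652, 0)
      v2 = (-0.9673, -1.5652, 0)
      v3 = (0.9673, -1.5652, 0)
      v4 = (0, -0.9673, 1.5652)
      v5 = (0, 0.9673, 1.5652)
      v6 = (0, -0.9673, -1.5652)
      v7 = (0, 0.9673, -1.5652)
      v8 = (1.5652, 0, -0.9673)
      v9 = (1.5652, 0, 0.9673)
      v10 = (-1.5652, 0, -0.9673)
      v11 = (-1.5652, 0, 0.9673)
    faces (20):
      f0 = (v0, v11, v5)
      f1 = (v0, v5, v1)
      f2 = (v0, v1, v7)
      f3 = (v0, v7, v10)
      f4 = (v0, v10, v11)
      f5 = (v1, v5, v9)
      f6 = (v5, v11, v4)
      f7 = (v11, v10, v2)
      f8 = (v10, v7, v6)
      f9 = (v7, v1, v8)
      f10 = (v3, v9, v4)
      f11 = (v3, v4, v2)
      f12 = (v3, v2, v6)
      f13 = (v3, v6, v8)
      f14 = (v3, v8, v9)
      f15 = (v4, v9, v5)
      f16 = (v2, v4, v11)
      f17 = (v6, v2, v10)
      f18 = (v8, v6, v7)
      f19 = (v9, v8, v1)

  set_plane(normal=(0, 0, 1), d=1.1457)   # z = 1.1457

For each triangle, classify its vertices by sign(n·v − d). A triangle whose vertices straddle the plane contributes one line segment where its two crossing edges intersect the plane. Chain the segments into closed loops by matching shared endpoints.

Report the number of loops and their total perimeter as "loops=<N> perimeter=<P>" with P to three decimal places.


Straddling triangles (8 of 20):
  (v0,v11,v5) [--+] → (-1.09818, 0.288621, 1.1457)–(-0.259253, 1.12755, 1.1457)  len=1.1864
  (v0,v5,v1) [-+-] → (-0.259253, 1.12755, 1.1457)–(0.259253, 1.12755, 1.1457)  len=0.5185
  (v1,v5,v9) [-+-] → (0.259253, 1.12755, 1.1457)–(1.09818, 0.288621, 1.1457)  len=1.1864
  (v5,v11,v4) [+-+] → (-1.09818, 0.288621, 1.1457)–(-1.09818, -0.288621, 1.1457)  len=0.5772
  (v3,v9,v4) [--+] → (1.09818, -0.288621, 1.1457)–(0.259253, -1.12755, 1.1457)  len=1.1864
  (v3,v4,v2) [-+-] → (0.259253, -1.12755, 1.1457)–(-0.259253, -1.12755, 1.1457)  len=0.5185
  (v4,v9,v5) [+-+] → (1.09818, -0.288621, 1.1457)–(1.09818, 0.288621, 1.1457)  len=0.5772
  (v2,v4,v11) [-+-] → (-0.259253, -1.12755, 1.1457)–(-1.09818, -0.288621, 1.1457)  len=1.1864

Chained into 1 loop(s):
  loop 1: 8 segments, perimeter = 6.9372
Total perimeter = 6.937

loops=1 perimeter=6.937


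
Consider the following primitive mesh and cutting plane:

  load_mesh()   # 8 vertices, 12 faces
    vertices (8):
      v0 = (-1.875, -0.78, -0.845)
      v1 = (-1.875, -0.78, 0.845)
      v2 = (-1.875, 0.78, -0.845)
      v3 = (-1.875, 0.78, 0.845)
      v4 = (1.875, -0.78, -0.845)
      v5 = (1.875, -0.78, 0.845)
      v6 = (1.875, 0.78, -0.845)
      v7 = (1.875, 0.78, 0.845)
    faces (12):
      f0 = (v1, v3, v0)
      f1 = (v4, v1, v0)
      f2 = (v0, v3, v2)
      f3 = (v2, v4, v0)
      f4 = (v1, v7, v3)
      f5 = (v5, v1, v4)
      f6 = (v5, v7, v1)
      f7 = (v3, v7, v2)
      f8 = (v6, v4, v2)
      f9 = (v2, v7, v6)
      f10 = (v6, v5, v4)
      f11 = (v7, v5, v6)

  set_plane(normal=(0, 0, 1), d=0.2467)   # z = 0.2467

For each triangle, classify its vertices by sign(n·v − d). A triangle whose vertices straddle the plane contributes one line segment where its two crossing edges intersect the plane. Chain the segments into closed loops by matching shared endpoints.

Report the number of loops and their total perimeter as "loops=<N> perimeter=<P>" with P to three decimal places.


loops=1 perimeter=10.620

Straddling triangles (8 of 12):
  (v1,v3,v0) [++-] → (-1.875, 0.227723, 0.2467)–(-1.875, -0.78, 0.2467)  len=1.0077
  (v4,v1,v0) [-+-] → (-0.547411, -0.78, 0.2467)–(-1.875, -0.78, 0.2467)  len=1.3276
  (v0,v3,v2) [-+-] → (-1.875, 0.227723, 0.2467)–(-1.875, 0.78, 0.2467)  len=0.5523
  (v5,v1,v4) [++-] → (-0.547411, -0.78, 0.2467)–(1.875, -0.78, 0.2467)  len=2.4224
  (v3,v7,v2) [++-] → (0.547411, 0.78, 0.2467)–(-1.875, 0.78, 0.2467)  len=2.4224
  (v2,v7,v6) [-+-] → (0.547411, 0.78, 0.2467)–(1.875, 0.78, 0.2467)  len=1.3276
  (v6,v5,v4) [-+-] → (1.875, -0.227723, 0.2467)–(1.875, -0.78, 0.2467)  len=0.5523
  (v7,v5,v6) [++-] → (1.875, -0.227723, 0.2467)–(1.875, 0.78, 0.2467)  len=1.0077

Chained into 1 loop(s):
  loop 1: 8 segments, perimeter = 10.6200
Total perimeter = 10.620


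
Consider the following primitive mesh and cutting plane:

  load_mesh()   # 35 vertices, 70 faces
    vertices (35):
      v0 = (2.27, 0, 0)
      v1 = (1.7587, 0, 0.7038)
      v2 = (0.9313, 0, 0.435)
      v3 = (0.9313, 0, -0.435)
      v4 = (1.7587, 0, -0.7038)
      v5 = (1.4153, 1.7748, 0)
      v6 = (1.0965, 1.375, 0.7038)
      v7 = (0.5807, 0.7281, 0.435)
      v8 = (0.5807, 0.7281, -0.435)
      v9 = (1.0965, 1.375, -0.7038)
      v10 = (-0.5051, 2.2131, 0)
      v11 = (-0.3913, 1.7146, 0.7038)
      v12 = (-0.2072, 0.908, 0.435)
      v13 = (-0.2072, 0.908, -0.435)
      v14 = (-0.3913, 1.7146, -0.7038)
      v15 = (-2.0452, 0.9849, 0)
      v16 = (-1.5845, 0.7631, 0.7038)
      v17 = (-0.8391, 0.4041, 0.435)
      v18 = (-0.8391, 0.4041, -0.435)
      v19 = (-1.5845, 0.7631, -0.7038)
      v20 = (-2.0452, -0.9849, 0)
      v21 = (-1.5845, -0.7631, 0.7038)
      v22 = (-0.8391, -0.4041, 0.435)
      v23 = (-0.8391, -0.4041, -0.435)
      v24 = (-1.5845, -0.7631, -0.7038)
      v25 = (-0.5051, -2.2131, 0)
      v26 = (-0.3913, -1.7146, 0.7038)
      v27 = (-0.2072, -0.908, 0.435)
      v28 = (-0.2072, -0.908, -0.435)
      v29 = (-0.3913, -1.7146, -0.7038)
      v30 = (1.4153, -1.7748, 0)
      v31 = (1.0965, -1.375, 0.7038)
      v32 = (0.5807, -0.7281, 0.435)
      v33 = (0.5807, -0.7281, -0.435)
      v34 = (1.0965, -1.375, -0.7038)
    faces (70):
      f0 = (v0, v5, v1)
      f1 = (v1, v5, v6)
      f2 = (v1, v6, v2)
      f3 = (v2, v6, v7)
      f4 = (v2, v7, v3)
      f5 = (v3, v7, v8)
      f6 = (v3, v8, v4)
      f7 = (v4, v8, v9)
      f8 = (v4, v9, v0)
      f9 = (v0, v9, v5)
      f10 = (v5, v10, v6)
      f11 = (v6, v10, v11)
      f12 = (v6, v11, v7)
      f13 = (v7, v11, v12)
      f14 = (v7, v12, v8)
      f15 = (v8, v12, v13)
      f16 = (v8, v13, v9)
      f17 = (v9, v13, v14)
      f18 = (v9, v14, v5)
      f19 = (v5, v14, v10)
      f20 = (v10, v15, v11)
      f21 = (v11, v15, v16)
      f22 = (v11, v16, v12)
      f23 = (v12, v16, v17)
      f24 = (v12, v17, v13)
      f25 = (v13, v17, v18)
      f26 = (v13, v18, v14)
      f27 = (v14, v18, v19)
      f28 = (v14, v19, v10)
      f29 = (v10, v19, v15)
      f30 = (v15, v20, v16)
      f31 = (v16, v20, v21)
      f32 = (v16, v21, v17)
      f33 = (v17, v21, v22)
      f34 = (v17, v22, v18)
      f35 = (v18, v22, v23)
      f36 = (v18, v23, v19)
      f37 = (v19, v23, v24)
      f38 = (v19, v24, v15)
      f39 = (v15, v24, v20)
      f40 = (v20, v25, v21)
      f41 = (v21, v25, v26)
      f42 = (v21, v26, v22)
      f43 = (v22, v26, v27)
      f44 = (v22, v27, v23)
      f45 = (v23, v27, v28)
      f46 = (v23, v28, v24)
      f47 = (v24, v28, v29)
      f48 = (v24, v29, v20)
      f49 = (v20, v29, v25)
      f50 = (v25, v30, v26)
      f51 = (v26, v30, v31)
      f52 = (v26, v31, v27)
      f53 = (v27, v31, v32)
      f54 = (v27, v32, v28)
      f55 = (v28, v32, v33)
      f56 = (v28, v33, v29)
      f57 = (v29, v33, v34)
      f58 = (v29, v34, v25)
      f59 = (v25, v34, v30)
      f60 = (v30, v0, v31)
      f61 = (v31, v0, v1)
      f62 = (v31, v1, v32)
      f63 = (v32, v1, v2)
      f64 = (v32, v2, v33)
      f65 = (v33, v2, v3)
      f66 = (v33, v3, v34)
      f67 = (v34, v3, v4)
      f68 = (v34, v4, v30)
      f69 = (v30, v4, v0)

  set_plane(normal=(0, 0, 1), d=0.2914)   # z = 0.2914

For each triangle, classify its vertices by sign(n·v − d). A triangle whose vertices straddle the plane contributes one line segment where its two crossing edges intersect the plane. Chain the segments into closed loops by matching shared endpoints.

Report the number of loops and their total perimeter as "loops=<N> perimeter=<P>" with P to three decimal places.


Straddling triangles (28 of 70):
  (v0,v5,v1) [--+] → (1.55748, 1.03997, 0.2914)–(2.0583, 0, 0.2914)  len=1.1543
  (v1,v5,v6) [+-+] → (1.55748, 1.03997, 0.2914)–(1.2833, 1.60927, 0.2914)  len=0.6319
  (v2,v7,v3) [++-] → (0.638569, 0.607922, 0.2914)–(0.9313, 0, 0.2914)  len=0.6747
  (v3,v7,v8) [-+-] → (0.638569, 0.607922, 0.2914)–(0.5807, 0.7281, 0.2914)  len=0.1334
  (v5,v10,v6) [--+] → (0.158023, 1.86609, 0.2914)–(1.2833, 1.60927, 0.2914)  len=1.1542
  (v6,v10,v11) [+-+] → (0.158023, 1.86609, 0.2914)–(-0.457982, 2.0067, 0.2914)  len=0.6318
  (v7,v12,v8) [++-] → (-0.0771512, 0.878306, 0.2914)–(0.5807, 0.7281, 0.2914)  len=0.6748
  (v8,v12,v13) [-+-] → (-0.0771512, 0.878306, 0.2914)–(-0.2072, 0.908, 0.2914)  len=0.1334
  (v10,v15,v11) [--+] → (-1.36042, 1.28702, 0.2914)–(-0.457982, 2.0067, 0.2914)  len=1.1543
  (v11,v15,v16) [+-+] → (-1.36042, 1.28702, 0.2914)–(-1.85445, 0.893066, 0.2914)  len=0.6319
  (v12,v17,v13) [++-] → (-0.7348, 0.487272, 0.2914)–(-0.2072, 0.908, 0.2914)  len=0.6748
  (v13,v17,v18) [-+-] → (-0.7348, 0.487272, 0.2914)–(-0.8391, 0.4041, 0.2914)  len=0.1334
  (v15,v20,v16) [--+] → (-1.85445, -0.261161, 0.2914)–(-1.85445, 0.893066, 0.2914)  len=1.1542
  (v16,v20,v21) [+-+] → (-1.85445, -0.261161, 0.2914)–(-1.85445, -0.893066, 0.2914)  len=0.6319
  (v17,v22,v18) [++-] → (-0.8391, -0.270701, 0.2914)–(-0.8391, 0.4041, 0.2914)  len=0.6748
  (v18,v22,v23) [-+-] → (-0.8391, -0.270701, 0.2914)–(-0.8391, -0.4041, 0.2914)  len=0.1334
  (v20,v25,v21) [--+] → (-0.952013, -1.61274, 0.2914)–(-1.85445, -0.893066, 0.2914)  len=1.1543
  (v21,v25,v26) [+-+] → (-0.952013, -1.61274, 0.2914)–(-0.457982, -2.0067, 0.2914)  len=0.6319
  (v22,v27,v23) [++-] → (-0.3115, -0.824828, 0.2914)–(-0.8391, -0.4041, 0.2914)  len=0.6748
  (v23,v27,v28) [-+-] → (-0.3115, -0.824828, 0.2914)–(-0.2072, -0.908, 0.2914)  len=0.1334
  (v25,v30,v26) [--+] → (0.667299, -1.74987, 0.2914)–(-0.457982, -2.0067, 0.2914)  len=1.1542
  (v26,v30,v31) [+-+] → (0.667299, -1.74987, 0.2914)–(1.2833, -1.60927, 0.2914)  len=0.6318
  (v27,v32,v28) [++-] → (0.450651, -0.757794, 0.2914)–(-0.2072, -0.908, 0.2914)  len=0.6748
  (v28,v32,v33) [-+-] → (0.450651, -0.757794, 0.2914)–(0.5807, -0.7281, 0.2914)  len=0.1334
  (v30,v0,v31) [--+] → (1.78413, -0.569302, 0.2914)–(1.2833, -1.60927, 0.2914)  len=1.1543
  (v31,v0,v1) [+-+] → (1.78413, -0.569302, 0.2914)–(2.0583, 0, 0.2914)  len=0.6319
  (v32,v2,v33) [++-] → (0.873431, -0.120178, 0.2914)–(0.5807, -0.7281, 0.2914)  len=0.6747
  (v33,v2,v3) [-+-] → (0.873431, -0.120178, 0.2914)–(0.9313, 0, 0.2914)  len=0.1334

Chained into 2 loop(s):
  loop 1: 14 segments, perimeter = 12.5029
  loop 2: 14 segments, perimeter = 5.6572
Total perimeter = 18.160

loops=2 perimeter=18.160


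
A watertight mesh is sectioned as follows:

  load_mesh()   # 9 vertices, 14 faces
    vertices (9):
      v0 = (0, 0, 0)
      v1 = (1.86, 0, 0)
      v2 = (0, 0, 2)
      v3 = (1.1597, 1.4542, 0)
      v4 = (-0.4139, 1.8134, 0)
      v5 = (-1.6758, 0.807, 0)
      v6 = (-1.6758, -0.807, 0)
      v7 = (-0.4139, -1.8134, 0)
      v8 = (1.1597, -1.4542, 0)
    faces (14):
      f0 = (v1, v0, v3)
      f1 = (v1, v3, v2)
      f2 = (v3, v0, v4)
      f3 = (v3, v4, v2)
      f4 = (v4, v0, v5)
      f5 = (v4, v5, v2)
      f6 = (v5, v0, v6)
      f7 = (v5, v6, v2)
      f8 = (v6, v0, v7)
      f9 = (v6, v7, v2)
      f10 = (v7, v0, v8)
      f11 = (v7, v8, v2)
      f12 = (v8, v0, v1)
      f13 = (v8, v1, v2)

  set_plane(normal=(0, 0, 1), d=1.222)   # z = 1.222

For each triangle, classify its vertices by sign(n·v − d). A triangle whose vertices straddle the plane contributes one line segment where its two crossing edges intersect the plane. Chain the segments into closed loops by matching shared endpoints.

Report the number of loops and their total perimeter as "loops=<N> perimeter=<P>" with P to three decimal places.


Straddling triangles (7 of 14):
  (v1,v3,v2) [--+] → (0.451123, 0.565684, 1.222)–(0.72354, 0, 1.222)  len=0.6279
  (v3,v4,v2) [--+] → (-0.161007, 0.705413, 1.222)–(0.451123, 0.565684, 1.222)  len=0.6279
  (v4,v5,v2) [--+] → (-0.651886, 0.313923, 1.222)–(-0.161007, 0.705413, 1.222)  len=0.6279
  (v5,v6,v2) [--+] → (-0.651886, -0.313923, 1.222)–(-0.651886, 0.313923, 1.222)  len=0.6278
  (v6,v7,v2) [--+] → (-0.161007, -0.705413, 1.222)–(-0.651886, -0.313923, 1.222)  len=0.6279
  (v7,v8,v2) [--+] → (0.451123, -0.565684, 1.222)–(-0.161007, -0.705413, 1.222)  len=0.6279
  (v8,v1,v2) [--+] → (0.72354, 0, 1.222)–(0.451123, -0.565684, 1.222)  len=0.6279

Chained into 1 loop(s):
  loop 1: 7 segments, perimeter = 4.3951
Total perimeter = 4.395

loops=1 perimeter=4.395


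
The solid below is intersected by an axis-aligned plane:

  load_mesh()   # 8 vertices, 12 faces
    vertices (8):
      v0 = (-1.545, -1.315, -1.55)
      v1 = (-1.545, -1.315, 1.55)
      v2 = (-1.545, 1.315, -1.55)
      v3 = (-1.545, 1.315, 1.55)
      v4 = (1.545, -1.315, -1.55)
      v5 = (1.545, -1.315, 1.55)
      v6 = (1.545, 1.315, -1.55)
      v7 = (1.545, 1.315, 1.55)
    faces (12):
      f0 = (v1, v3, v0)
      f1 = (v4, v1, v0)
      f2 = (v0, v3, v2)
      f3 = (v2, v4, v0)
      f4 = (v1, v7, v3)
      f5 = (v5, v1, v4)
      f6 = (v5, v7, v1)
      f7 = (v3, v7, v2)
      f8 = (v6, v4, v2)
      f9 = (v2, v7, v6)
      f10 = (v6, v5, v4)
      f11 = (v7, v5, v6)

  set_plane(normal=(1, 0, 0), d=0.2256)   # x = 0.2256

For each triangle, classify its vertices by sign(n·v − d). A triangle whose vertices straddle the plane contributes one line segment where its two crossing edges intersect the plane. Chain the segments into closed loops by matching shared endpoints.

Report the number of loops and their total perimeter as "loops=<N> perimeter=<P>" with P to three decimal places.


Straddling triangles (8 of 12):
  (v4,v1,v0) [+--] → (0.2256, -1.315, -0.22633)–(0.2256, -1.315, -1.55)  len=1.3237
  (v2,v4,v0) [-+-] → (0.2256, -0.192016, -1.55)–(0.2256, -1.315, -1.55)  len=1.1230
  (v1,v7,v3) [-+-] → (0.2256, 0.192016, 1.55)–(0.2256, 1.315, 1.55)  len=1.1230
  (v5,v1,v4) [+-+] → (0.2256, -1.315, 1.55)–(0.2256, -1.315, -0.22633)  len=1.7763
  (v5,v7,v1) [++-] → (0.2256, 0.192016, 1.55)–(0.2256, -1.315, 1.55)  len=1.5070
  (v3,v7,v2) [-+-] → (0.2256, 1.315, 1.55)–(0.2256, 1.315, 0.22633)  len=1.3237
  (v6,v4,v2) [++-] → (0.2256, -0.192016, -1.55)–(0.2256, 1.315, -1.55)  len=1.5070
  (v2,v7,v6) [-++] → (0.2256, 1.315, 0.22633)–(0.2256, 1.315, -1.55)  len=1.7763

Chained into 1 loop(s):
  loop 1: 8 segments, perimeter = 11.4600
Total perimeter = 11.460

loops=1 perimeter=11.460


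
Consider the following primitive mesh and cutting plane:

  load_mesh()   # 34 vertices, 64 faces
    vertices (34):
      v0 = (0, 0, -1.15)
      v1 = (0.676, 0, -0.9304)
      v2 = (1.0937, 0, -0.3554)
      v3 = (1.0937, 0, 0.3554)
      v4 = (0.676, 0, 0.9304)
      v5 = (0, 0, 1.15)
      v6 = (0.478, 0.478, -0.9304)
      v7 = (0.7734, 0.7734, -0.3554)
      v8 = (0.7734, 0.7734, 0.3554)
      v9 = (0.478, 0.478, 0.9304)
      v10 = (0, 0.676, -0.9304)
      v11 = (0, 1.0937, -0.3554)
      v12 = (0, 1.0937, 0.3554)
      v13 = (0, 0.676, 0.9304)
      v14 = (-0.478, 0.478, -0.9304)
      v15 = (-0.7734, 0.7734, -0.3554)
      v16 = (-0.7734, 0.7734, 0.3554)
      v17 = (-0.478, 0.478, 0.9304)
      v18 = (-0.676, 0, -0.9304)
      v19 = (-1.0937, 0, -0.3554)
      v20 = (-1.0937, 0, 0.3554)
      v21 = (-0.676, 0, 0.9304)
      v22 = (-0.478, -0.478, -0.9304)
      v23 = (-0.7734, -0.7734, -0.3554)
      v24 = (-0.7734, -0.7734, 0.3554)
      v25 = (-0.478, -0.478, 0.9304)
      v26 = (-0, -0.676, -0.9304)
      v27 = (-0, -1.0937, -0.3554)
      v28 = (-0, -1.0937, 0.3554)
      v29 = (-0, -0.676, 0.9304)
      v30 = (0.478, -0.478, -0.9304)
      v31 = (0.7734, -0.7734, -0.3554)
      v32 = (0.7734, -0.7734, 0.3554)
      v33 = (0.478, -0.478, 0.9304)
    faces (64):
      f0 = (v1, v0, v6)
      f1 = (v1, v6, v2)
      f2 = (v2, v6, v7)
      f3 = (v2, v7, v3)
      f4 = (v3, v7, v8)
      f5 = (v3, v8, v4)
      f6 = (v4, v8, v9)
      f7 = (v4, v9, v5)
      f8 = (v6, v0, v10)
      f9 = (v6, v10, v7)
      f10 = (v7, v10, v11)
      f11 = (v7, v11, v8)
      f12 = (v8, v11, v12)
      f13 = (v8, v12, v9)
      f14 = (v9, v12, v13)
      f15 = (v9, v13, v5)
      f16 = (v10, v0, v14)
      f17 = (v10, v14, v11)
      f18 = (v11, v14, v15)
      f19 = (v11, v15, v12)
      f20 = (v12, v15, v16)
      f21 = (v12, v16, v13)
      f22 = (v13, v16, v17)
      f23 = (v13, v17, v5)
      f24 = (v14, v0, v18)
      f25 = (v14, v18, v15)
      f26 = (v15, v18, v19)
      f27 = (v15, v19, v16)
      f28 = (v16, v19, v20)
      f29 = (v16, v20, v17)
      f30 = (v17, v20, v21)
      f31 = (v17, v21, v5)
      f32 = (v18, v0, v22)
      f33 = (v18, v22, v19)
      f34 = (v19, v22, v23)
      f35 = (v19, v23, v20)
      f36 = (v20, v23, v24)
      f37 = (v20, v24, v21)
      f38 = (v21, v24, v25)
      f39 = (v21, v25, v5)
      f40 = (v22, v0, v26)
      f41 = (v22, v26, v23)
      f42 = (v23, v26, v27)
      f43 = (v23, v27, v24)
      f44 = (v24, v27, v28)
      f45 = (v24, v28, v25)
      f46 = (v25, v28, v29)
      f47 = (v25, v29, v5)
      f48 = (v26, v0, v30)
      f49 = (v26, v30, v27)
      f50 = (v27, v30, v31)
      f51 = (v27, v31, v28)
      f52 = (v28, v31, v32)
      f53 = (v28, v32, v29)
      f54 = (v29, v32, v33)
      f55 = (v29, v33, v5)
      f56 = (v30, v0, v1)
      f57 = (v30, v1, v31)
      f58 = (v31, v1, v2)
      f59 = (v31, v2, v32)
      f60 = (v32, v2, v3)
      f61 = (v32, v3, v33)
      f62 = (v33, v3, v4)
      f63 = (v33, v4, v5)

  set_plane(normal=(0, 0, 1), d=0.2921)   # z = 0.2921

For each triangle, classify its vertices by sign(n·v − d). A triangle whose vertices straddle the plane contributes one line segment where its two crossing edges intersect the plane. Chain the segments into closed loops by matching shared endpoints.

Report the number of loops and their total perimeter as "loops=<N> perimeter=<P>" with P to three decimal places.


Straddling triangles (16 of 64):
  (v2,v7,v3) [--+] → (1.06518, 0.0688748, 0.2921)–(1.0937, 0, 0.2921)  len=0.0745
  (v3,v7,v8) [+-+] → (1.06518, 0.0688748, 0.2921)–(0.7734, 0.7734, 0.2921)  len=0.7626
  (v7,v11,v8) [--+] → (0.704525, 0.801924, 0.2921)–(0.7734, 0.7734, 0.2921)  len=0.0745
  (v8,v11,v12) [+-+] → (0.704525, 0.801924, 0.2921)–(0, 1.0937, 0.2921)  len=0.7626
  (v11,v15,v12) [--+] → (-0.0688748, 1.06518, 0.2921)–(0, 1.0937, 0.2921)  len=0.0745
  (v12,v15,v16) [+-+] → (-0.0688748, 1.06518, 0.2921)–(-0.7734, 0.7734, 0.2921)  len=0.7626
  (v15,v19,v16) [--+] → (-0.801924, 0.704525, 0.2921)–(-0.7734, 0.7734, 0.2921)  len=0.0745
  (v16,v19,v20) [+-+] → (-0.801924, 0.704525, 0.2921)–(-1.0937, 0, 0.2921)  len=0.7626
  (v19,v23,v20) [--+] → (-1.06518, -0.0688748, 0.2921)–(-1.0937, 0, 0.2921)  len=0.0745
  (v20,v23,v24) [+-+] → (-1.06518, -0.0688748, 0.2921)–(-0.7734, -0.7734, 0.2921)  len=0.7626
  (v23,v27,v24) [--+] → (-0.704525, -0.801924, 0.2921)–(-0.7734, -0.7734, 0.2921)  len=0.0745
  (v24,v27,v28) [+-+] → (-0.704525, -0.801924, 0.2921)–(0, -1.0937, 0.2921)  len=0.7626
  (v27,v31,v28) [--+] → (0.0688748, -1.06518, 0.2921)–(0, -1.0937, 0.2921)  len=0.0745
  (v28,v31,v32) [+-+] → (0.0688748, -1.06518, 0.2921)–(0.7734, -0.7734, 0.2921)  len=0.7626
  (v31,v2,v32) [--+] → (0.801924, -0.704525, 0.2921)–(0.7734, -0.7734, 0.2921)  len=0.0745
  (v32,v2,v3) [+-+] → (0.801924, -0.704525, 0.2921)–(1.0937, 0, 0.2921)  len=0.7626

Chained into 1 loop(s):
  loop 1: 16 segments, perimeter = 6.6968
Total perimeter = 6.697

loops=1 perimeter=6.697


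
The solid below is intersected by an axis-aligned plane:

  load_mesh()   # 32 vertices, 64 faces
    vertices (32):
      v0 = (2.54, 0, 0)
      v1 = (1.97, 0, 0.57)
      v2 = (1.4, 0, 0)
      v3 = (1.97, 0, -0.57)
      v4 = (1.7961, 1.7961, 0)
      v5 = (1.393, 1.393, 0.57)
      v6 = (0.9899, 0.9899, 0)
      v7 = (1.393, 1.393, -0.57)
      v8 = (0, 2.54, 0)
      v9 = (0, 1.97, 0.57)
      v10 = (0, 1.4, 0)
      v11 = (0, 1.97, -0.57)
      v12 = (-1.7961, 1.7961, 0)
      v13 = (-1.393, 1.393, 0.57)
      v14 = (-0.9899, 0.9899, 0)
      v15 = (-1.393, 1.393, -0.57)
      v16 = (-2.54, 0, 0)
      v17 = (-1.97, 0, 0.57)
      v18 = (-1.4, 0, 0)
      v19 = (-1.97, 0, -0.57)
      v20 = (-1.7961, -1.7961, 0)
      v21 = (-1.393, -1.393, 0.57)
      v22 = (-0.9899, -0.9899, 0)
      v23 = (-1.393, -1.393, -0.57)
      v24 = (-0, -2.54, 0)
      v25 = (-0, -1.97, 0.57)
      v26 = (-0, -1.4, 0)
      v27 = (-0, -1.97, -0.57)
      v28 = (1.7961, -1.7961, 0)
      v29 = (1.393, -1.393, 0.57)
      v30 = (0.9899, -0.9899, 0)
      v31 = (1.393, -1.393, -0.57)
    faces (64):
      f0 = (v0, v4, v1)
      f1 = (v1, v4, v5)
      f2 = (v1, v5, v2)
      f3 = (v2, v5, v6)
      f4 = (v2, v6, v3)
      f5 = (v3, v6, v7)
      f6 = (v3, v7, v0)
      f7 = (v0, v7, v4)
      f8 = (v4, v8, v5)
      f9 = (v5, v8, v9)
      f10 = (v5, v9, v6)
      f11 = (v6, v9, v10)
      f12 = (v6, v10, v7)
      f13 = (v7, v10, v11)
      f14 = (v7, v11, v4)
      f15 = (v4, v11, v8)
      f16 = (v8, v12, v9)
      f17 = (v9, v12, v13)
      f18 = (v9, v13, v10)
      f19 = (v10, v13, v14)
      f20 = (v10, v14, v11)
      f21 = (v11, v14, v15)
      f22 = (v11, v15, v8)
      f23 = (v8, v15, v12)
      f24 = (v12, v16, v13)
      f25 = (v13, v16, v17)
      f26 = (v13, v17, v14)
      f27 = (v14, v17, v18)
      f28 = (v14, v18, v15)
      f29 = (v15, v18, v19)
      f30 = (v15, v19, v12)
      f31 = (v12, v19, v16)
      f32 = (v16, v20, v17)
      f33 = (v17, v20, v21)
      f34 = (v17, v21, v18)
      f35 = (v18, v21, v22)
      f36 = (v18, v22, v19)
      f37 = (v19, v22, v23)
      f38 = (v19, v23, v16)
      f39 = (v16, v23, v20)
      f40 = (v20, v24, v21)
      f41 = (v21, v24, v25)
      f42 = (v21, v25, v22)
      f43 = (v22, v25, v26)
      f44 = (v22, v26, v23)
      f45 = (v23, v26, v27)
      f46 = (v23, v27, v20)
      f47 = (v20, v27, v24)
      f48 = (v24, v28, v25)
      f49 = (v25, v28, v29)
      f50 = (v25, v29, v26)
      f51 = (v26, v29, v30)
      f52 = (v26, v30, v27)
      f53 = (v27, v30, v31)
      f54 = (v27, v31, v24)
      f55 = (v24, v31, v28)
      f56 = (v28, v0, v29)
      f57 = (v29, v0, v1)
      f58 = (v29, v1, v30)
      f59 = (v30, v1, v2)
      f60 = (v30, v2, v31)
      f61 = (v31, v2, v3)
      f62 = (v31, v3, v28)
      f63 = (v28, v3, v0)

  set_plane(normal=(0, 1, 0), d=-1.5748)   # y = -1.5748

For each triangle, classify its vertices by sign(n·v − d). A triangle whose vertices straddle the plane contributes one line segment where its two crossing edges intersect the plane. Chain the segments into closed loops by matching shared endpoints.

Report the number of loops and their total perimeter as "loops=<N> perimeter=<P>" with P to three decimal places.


loops=1 perimeter=8.588

Straddling triangles (18 of 64):
  (v16,v20,v17) [+-+] → (-1.88776, -1.5748, 0)–(-1.81753, -1.5748, 0.0702305)  len=0.0993
  (v17,v20,v21) [+-+] → (-1.81753, -1.5748, 0.0702305)–(-1.5748, -1.5748, 0.312927)  len=0.3432
  (v16,v23,v20) [++-] → (-1.5748, -1.5748, -0.312927)–(-1.88776, -1.5748, 0)  len=0.4426
  (v20,v24,v21) [--+] → (-1.17221, -1.5748, 0.479655)–(-1.5748, -1.5748, 0.312927)  len=0.4357
  (v21,v24,v25) [+--] → (-1.17221, -1.5748, 0.479655)–(-0.954096, -1.5748, 0.57)  len=0.2361
  (v21,v25,v22) [+-+] → (-0.954096, -1.5748, 0.57)–(-0.399152, -1.5748, 0.340162)  len=0.6007
  (v22,v25,v26) [+-+] → (-0.399152, -1.5748, 0.340162)–(0, -1.5748, 0.1748)  len=0.4320
  (v23,v26,v27) [++-] → (0, -1.5748, -0.1748)–(-0.954096, -1.5748, -0.57)  len=1.0327
  (v23,v27,v20) [+--] → (-0.954096, -1.5748, -0.57)–(-1.5748, -1.5748, -0.312927)  len=0.6718
  (v25,v28,v29) [--+] → (1.5748, -1.5748, 0.312927)–(0.954096, -1.5748, 0.57)  len=0.6718
  (v25,v29,v26) [-++] → (0.954096, -1.5748, 0.57)–(0, -1.5748, 0.1748)  len=1.0327
  (v26,v30,v27) [++-] → (0.399152, -1.5748, -0.340162)–(0, -1.5748, -0.1748)  len=0.4320
  (v27,v30,v31) [-++] → (0.399152, -1.5748, -0.340162)–(0.954096, -1.5748, -0.57)  len=0.6007
  (v27,v31,v24) [-+-] → (0.954096, -1.5748, -0.57)–(1.17221, -1.5748, -0.479655)  len=0.2361
  (v24,v31,v28) [-+-] → (1.17221, -1.5748, -0.479655)–(1.5748, -1.5748, -0.312927)  len=0.4357
  (v28,v0,v29) [-++] → (1.88776, -1.5748, 0)–(1.5748, -1.5748, 0.312927)  len=0.4426
  (v31,v3,v28) [++-] → (1.81753, -1.5748, -0.0702305)–(1.5748, -1.5748, -0.312927)  len=0.3432
  (v28,v3,v0) [-++] → (1.81753, -1.5748, -0.0702305)–(1.88776, -1.5748, 0)  len=0.0993

Chained into 1 loop(s):
  loop 1: 18 segments, perimeter = 8.5884
Total perimeter = 8.588


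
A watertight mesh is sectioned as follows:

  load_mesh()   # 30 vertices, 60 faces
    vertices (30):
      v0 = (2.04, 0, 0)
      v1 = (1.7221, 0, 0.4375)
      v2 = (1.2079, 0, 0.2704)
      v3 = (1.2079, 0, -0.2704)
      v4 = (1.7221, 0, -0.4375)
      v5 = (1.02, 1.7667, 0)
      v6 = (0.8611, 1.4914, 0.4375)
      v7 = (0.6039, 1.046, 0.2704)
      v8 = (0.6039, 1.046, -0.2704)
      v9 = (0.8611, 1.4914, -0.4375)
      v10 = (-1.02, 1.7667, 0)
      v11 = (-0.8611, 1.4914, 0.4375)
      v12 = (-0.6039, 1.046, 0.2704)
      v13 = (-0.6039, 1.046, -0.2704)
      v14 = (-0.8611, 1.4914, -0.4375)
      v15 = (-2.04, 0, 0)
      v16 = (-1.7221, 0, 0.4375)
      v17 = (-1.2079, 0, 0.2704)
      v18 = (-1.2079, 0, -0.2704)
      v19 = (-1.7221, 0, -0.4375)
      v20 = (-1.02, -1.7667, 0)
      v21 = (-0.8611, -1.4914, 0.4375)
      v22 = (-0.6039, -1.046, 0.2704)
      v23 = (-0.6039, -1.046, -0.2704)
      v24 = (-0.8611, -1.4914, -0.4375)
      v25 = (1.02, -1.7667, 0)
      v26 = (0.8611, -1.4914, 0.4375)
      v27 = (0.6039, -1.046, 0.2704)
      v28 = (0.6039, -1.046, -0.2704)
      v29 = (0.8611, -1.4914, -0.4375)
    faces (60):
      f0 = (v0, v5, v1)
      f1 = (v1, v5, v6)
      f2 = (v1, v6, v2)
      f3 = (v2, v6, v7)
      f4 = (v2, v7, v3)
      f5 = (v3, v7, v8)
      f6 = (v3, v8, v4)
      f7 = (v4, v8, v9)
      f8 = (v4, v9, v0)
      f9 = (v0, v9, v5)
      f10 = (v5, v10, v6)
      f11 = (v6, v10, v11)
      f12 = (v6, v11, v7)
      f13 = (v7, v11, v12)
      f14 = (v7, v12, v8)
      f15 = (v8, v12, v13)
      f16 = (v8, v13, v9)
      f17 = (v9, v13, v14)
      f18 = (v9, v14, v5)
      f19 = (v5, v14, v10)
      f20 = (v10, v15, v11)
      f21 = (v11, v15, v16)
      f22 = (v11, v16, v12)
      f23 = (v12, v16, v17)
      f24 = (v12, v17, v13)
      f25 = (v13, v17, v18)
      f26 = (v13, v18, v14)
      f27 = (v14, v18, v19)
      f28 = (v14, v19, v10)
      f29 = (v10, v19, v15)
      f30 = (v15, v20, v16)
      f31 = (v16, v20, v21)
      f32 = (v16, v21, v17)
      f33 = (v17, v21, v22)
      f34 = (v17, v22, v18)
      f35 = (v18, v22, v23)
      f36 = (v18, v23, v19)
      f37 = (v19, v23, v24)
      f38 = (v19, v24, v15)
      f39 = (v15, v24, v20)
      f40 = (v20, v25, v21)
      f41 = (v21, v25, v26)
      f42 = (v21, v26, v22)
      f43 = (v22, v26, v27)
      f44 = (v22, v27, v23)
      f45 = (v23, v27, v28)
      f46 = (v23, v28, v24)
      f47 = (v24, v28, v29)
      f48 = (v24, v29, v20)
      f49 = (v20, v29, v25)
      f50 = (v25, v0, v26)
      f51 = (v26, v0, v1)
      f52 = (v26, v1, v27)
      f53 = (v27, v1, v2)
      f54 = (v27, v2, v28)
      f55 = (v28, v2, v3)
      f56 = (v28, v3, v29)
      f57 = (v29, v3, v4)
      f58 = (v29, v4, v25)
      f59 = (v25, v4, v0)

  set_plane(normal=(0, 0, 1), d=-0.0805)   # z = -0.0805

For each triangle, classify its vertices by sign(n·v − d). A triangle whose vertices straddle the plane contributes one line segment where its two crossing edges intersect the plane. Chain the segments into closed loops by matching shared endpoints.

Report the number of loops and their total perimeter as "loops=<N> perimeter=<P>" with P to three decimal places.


loops=2 perimeter=19.136

Straddling triangles (24 of 60):
  (v2,v7,v3) [++-] → (0.995808, 0.367299, -0.0805)–(1.2079, 0, -0.0805)  len=0.4241
  (v3,v7,v8) [-+-] → (0.995808, 0.367299, -0.0805)–(0.6039, 1.046, -0.0805)  len=0.7837
  (v4,v9,v0) [--+] → (1.82308, 0.274418, -0.0805)–(1.98151, 0, -0.0805)  len=0.3169
  (v0,v9,v5) [+-+] → (1.82308, 0.274418, -0.0805)–(0.990762, 1.71604, -0.0805)  len=1.6646
  (v7,v12,v8) [++-] → (0.179785, 1.046, -0.0805)–(0.6039, 1.046, -0.0805)  len=0.4241
  (v8,v12,v13) [-+-] → (0.179785, 1.046, -0.0805)–(-0.6039, 1.046, -0.0805)  len=0.7837
  (v9,v14,v5) [--+] → (0.673878, 1.71604, -0.0805)–(0.990762, 1.71604, -0.0805)  len=0.3169
  (v5,v14,v10) [+-+] → (0.673878, 1.71604, -0.0805)–(-0.990762, 1.71604, -0.0805)  len=1.6646
  (v12,v17,v13) [++-] → (-0.815992, 0.678701, -0.0805)–(-0.6039, 1.046, -0.0805)  len=0.4241
  (v13,v17,v18) [-+-] → (-0.815992, 0.678701, -0.0805)–(-1.2079, 0, -0.0805)  len=0.7837
  (v14,v19,v10) [--+] → (-1.14919, 1.44163, -0.0805)–(-0.990762, 1.71604, -0.0805)  len=0.3169
  (v10,v19,v15) [+-+] → (-1.14919, 1.44163, -0.0805)–(-1.98151, 0, -0.0805)  len=1.6646
  (v17,v22,v18) [++-] → (-0.995808, -0.367299, -0.0805)–(-1.2079, 0, -0.0805)  len=0.4241
  (v18,v22,v23) [-+-] → (-0.995808, -0.367299, -0.0805)–(-0.6039, -1.046, -0.0805)  len=0.7837
  (v19,v24,v15) [--+] → (-1.82308, -0.274418, -0.0805)–(-1.98151, 0, -0.0805)  len=0.3169
  (v15,v24,v20) [+-+] → (-1.82308, -0.274418, -0.0805)–(-0.990762, -1.71604, -0.0805)  len=1.6646
  (v22,v27,v23) [++-] → (-0.179785, -1.046, -0.0805)–(-0.6039, -1.046, -0.0805)  len=0.4241
  (v23,v27,v28) [-+-] → (-0.179785, -1.046, -0.0805)–(0.6039, -1.046, -0.0805)  len=0.7837
  (v24,v29,v20) [--+] → (-0.673878, -1.71604, -0.0805)–(-0.990762, -1.71604, -0.0805)  len=0.3169
  (v20,v29,v25) [+-+] → (-0.673878, -1.71604, -0.0805)–(0.990762, -1.71604, -0.0805)  len=1.6646
  (v27,v2,v28) [++-] → (0.815992, -0.678701, -0.0805)–(0.6039, -1.046, -0.0805)  len=0.4241
  (v28,v2,v3) [-+-] → (0.815992, -0.678701, -0.0805)–(1.2079, 0, -0.0805)  len=0.7837
  (v29,v4,v25) [--+] → (1.14919, -1.44163, -0.0805)–(0.990762, -1.71604, -0.0805)  len=0.3169
  (v25,v4,v0) [+-+] → (1.14919, -1.44163, -0.0805)–(1.98151, 0, -0.0805)  len=1.6646

Chained into 2 loop(s):
  loop 1: 12 segments, perimeter = 7.2471
  loop 2: 12 segments, perimeter = 11.8891
Total perimeter = 19.136


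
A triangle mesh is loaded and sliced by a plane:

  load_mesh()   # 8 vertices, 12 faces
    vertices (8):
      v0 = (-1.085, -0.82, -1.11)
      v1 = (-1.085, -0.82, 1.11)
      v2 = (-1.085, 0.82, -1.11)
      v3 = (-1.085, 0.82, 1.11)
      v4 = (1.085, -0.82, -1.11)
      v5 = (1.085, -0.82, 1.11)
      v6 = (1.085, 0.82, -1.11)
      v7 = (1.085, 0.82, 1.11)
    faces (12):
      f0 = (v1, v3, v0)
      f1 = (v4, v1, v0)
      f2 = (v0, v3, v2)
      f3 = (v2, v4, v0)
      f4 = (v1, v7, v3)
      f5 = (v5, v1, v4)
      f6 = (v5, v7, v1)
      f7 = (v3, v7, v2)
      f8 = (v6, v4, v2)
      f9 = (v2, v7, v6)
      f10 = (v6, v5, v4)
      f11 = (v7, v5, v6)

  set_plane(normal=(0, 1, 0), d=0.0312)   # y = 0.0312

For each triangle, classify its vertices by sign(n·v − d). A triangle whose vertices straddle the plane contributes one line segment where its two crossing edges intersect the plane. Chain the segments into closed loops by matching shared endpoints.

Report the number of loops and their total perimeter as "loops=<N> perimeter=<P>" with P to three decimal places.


loops=1 perimeter=8.780

Straddling triangles (8 of 12):
  (v1,v3,v0) [-+-] → (-1.085, 0.0312, 1.11)–(-1.085, 0.0312, 0.0422341)  len=1.0678
  (v0,v3,v2) [-++] → (-1.085, 0.0312, 0.0422341)–(-1.085, 0.0312, -1.11)  len=1.1522
  (v2,v4,v0) [+--] → (-0.0412829, 0.0312, -1.11)–(-1.085, 0.0312, -1.11)  len=1.0437
  (v1,v7,v3) [-++] → (0.0412829, 0.0312, 1.11)–(-1.085, 0.0312, 1.11)  len=1.1263
  (v5,v7,v1) [-+-] → (1.085, 0.0312, 1.11)–(0.0412829, 0.0312, 1.11)  len=1.0437
  (v6,v4,v2) [+-+] → (1.085, 0.0312, -1.11)–(-0.0412829, 0.0312, -1.11)  len=1.1263
  (v6,v5,v4) [+--] → (1.085, 0.0312, -0.0422341)–(1.085, 0.0312, -1.11)  len=1.0678
  (v7,v5,v6) [+-+] → (1.085, 0.0312, 1.11)–(1.085, 0.0312, -0.0422341)  len=1.1522

Chained into 1 loop(s):
  loop 1: 8 segments, perimeter = 8.7800
Total perimeter = 8.780


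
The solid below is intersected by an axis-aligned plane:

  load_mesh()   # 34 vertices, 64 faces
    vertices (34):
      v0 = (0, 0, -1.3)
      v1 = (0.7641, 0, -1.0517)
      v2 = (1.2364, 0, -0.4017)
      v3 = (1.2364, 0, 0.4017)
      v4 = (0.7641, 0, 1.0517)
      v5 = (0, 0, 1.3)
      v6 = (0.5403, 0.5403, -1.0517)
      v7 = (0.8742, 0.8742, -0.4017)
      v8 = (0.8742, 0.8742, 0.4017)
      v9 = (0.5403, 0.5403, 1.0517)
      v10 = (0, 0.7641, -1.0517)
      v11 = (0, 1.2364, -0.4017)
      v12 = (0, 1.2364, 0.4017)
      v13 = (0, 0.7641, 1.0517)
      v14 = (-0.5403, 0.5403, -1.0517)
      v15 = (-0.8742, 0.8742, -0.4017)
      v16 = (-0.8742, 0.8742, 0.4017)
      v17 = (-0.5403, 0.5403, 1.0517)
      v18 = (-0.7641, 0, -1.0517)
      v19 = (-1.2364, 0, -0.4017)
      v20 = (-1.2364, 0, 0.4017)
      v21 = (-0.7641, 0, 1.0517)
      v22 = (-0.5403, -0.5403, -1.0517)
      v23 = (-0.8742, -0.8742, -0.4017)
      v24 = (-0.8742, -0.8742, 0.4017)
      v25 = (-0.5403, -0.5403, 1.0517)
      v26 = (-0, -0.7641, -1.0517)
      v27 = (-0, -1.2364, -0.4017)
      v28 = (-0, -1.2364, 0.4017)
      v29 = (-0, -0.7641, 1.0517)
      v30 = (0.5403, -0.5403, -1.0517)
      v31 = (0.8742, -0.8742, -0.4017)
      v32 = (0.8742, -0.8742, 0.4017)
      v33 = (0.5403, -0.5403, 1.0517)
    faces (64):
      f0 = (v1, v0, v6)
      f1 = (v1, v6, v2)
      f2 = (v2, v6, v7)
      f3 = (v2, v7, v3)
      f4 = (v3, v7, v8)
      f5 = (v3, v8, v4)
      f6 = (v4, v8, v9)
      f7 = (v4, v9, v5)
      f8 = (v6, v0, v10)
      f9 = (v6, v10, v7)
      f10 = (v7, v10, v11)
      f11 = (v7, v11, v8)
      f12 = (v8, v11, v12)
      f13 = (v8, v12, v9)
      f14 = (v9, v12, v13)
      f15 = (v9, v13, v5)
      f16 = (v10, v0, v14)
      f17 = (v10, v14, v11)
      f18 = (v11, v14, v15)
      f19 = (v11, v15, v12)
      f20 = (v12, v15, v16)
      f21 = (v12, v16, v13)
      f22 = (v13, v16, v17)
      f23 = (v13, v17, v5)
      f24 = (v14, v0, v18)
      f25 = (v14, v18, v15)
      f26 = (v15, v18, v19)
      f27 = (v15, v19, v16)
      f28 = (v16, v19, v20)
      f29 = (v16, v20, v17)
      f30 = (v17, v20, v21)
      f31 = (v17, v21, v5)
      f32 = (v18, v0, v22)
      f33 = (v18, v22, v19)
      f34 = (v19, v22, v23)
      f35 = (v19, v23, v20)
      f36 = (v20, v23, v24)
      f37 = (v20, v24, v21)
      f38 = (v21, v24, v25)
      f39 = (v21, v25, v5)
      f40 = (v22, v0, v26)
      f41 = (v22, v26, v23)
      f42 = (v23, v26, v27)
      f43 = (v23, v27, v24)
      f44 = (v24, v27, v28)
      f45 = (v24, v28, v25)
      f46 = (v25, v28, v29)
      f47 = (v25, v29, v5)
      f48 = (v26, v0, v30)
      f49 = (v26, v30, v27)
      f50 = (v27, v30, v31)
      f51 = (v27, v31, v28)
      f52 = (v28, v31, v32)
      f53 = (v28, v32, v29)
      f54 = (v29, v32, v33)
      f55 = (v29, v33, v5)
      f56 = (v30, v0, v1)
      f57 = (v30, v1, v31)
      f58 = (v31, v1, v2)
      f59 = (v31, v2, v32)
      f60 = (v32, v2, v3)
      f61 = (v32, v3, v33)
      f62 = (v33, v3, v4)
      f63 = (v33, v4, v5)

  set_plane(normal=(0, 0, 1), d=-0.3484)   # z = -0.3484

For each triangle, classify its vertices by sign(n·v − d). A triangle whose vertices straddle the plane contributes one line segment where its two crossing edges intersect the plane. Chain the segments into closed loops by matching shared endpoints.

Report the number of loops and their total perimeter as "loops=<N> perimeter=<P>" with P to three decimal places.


Straddling triangles (16 of 64):
  (v2,v7,v3) [--+] → (0.898229, 0.816203, -0.3484)–(1.2364, 0, -0.3484)  len=0.8835
  (v3,v7,v8) [+-+] → (0.898229, 0.816203, -0.3484)–(0.8742, 0.8742, -0.3484)  len=0.0628
  (v7,v11,v8) [--+] → (0.0579971, 1.21237, -0.3484)–(0.8742, 0.8742, -0.3484)  len=0.8835
  (v8,v11,v12) [+-+] → (0.0579971, 1.21237, -0.3484)–(0, 1.2364, -0.3484)  len=0.0628
  (v11,v15,v12) [--+] → (-0.816203, 0.898229, -0.3484)–(0, 1.2364, -0.3484)  len=0.8835
  (v12,v15,v16) [+-+] → (-0.816203, 0.898229, -0.3484)–(-0.8742, 0.8742, -0.3484)  len=0.0628
  (v15,v19,v16) [--+] → (-1.21237, 0.0579971, -0.3484)–(-0.8742, 0.8742, -0.3484)  len=0.8835
  (v16,v19,v20) [+-+] → (-1.21237, 0.0579971, -0.3484)–(-1.2364, 0, -0.3484)  len=0.0628
  (v19,v23,v20) [--+] → (-0.898229, -0.816203, -0.3484)–(-1.2364, 0, -0.3484)  len=0.8835
  (v20,v23,v24) [+-+] → (-0.898229, -0.816203, -0.3484)–(-0.8742, -0.8742, -0.3484)  len=0.0628
  (v23,v27,v24) [--+] → (-0.0579971, -1.21237, -0.3484)–(-0.8742, -0.8742, -0.3484)  len=0.8835
  (v24,v27,v28) [+-+] → (-0.0579971, -1.21237, -0.3484)–(0, -1.2364, -0.3484)  len=0.0628
  (v27,v31,v28) [--+] → (0.816203, -0.898229, -0.3484)–(0, -1.2364, -0.3484)  len=0.8835
  (v28,v31,v32) [+-+] → (0.816203, -0.898229, -0.3484)–(0.8742, -0.8742, -0.3484)  len=0.0628
  (v31,v2,v32) [--+] → (1.21237, -0.0579971, -0.3484)–(0.8742, -0.8742, -0.3484)  len=0.8835
  (v32,v2,v3) [+-+] → (1.21237, -0.0579971, -0.3484)–(1.2364, 0, -0.3484)  len=0.0628

Chained into 1 loop(s):
  loop 1: 16 segments, perimeter = 7.5701
Total perimeter = 7.570

loops=1 perimeter=7.570
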